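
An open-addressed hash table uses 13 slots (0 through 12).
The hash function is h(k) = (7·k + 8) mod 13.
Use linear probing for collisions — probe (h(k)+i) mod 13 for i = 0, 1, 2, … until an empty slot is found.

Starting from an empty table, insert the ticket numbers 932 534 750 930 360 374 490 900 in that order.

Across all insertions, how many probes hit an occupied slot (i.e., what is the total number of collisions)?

Insert 932: h=6, slot 6 empty → index 6.
Insert 534: h=2, slot 2 empty → index 2.
Insert 750: h=6, slot 6 occupied → index 7.
Insert 930: h=5, slot 5 empty → index 5.
Insert 360: h=6, slots 6,7 occupied → index 8.
Insert 374: h=0, slot 0 empty → index 0.
Insert 490: h=6, slots 6,7,8 occupied → index 9.
Insert 900: h=3, slot 3 empty → index 3.
Table: [374, ∅, 534, 900, ∅, 930, 932, 750, 360, 490, ∅, ∅, ∅]

6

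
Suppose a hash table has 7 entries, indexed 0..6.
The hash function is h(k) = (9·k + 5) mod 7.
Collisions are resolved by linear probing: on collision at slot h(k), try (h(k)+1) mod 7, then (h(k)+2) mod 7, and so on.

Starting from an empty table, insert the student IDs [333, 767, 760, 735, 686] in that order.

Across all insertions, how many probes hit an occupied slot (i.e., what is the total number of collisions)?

7

Insert 333: h=6, slot 6 empty => index 6.
Insert 767: h=6, slot 6 occupied => index 0.
Insert 760: h=6, slots 6,0 occupied => index 1.
Insert 735: h=5, slot 5 empty => index 5.
Insert 686: h=5, slots 5,6,0,1 occupied => index 2.
Table: [767, 760, 686, _, _, 735, 333]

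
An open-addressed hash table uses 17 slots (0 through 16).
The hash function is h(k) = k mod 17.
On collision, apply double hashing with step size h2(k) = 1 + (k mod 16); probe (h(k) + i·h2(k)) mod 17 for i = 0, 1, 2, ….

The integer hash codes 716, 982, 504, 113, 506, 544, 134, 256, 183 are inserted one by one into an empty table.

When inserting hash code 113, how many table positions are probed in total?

716 hashes to 2; slot 2 is free → place at 2.
982 hashes to 13; slot 13 is free → place at 13.
504 hashes to 11; slot 11 is free → place at 11.
113 hashes to 11, h2=2; 11,13 taken → place at 15.
506 hashes to 13, h2=11; 13 taken → place at 7.
544 hashes to 0; slot 0 is free → place at 0.
134 hashes to 15, h2=7; 15 taken → place at 5.
256 hashes to 1; slot 1 is free → place at 1.
183 hashes to 13, h2=8; 13 taken → place at 4.
Table: [544, 256, 716, _, 183, 134, _, 506, _, _, _, 504, _, 982, _, 113, _]

3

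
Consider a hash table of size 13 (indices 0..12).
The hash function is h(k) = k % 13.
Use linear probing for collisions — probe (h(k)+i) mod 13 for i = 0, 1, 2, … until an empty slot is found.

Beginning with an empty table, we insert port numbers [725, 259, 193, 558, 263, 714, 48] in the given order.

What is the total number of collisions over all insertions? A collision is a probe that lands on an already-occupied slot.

Insert 725: h=10, slot 10 empty => index 10.
Insert 259: h=12, slot 12 empty => index 12.
Insert 193: h=11, slot 11 empty => index 11.
Insert 558: h=12, slot 12 occupied => index 0.
Insert 263: h=3, slot 3 empty => index 3.
Insert 714: h=12, slots 12,0 occupied => index 1.
Insert 48: h=9, slot 9 empty => index 9.
Table: [558, 714, ∅, 263, ∅, ∅, ∅, ∅, ∅, 48, 725, 193, 259]

3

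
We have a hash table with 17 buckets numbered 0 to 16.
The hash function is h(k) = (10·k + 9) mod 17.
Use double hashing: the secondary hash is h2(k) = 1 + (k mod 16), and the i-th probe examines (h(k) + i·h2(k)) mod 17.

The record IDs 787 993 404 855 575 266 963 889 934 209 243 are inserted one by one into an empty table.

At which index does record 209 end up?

10

787 hashes to 8; slot 8 is free => place at 8.
993 hashes to 11; slot 11 is free => place at 11.
404 hashes to 3; slot 3 is free => place at 3.
855 hashes to 8, h2=8; 8 taken => place at 16.
575 hashes to 13; slot 13 is free => place at 13.
266 hashes to 0; slot 0 is free => place at 0.
963 hashes to 0, h2=4; 0 taken => place at 4.
889 hashes to 8, h2=10; 8 taken => place at 1.
934 hashes to 16, h2=7; 16 taken => place at 6.
209 hashes to 8, h2=2; 8 taken => place at 10.
243 hashes to 8, h2=4; 8 taken => place at 12.
Table: [266, 889, ., 404, 963, ., 934, ., 787, ., 209, 993, 243, 575, ., ., 855]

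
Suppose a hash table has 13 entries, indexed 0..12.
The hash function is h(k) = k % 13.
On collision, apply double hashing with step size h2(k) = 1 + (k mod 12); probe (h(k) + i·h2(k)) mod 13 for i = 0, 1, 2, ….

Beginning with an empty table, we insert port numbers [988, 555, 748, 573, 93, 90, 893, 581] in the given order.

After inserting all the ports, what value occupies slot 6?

988: h=0 -> slot 0
555: h=9 -> slot 9
748: h=7 -> slot 7
573: h=1 -> slot 1
93: h=2 -> slot 2
90: h=12 -> slot 12
893: h=9, h2=6, probe 9,2,8 -> slot 8
581: h=9, h2=6, probe 9,2,8,1,7,0,6 -> slot 6
Table: [988, 573, 93, -, -, -, 581, 748, 893, 555, -, -, 90]

581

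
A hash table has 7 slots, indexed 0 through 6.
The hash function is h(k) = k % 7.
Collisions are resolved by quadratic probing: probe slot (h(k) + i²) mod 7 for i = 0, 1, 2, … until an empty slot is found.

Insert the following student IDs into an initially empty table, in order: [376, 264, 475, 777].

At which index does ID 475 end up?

Insert 376: h=5, slot 5 empty → index 5.
Insert 264: h=5, slot 5 occupied → index 6.
Insert 475: h=6, slot 6 occupied → index 0.
Insert 777: h=0, slot 0 occupied → index 1.
Table: [475, 777, ∅, ∅, ∅, 376, 264]

0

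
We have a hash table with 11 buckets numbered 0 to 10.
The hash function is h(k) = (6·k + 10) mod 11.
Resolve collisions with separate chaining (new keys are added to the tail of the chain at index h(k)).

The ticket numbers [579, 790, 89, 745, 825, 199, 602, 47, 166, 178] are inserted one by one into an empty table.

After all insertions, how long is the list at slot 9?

579 -> bucket 8
790 -> bucket 9
89 -> bucket 5
745 -> bucket 3
825 -> bucket 10
199 -> bucket 5 (collision)
602 -> bucket 3 (collision)
47 -> bucket 6
166 -> bucket 5 (collision)
178 -> bucket 0
Final buckets:
0: 178
1: -
2: -
3: 745 -> 602
4: -
5: 89 -> 199 -> 166
6: 47
7: -
8: 579
9: 790
10: 825

1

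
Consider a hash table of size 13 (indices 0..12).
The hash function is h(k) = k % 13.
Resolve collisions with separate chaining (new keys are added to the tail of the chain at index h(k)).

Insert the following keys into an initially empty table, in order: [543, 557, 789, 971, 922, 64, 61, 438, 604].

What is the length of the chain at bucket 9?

4

543 → bucket 10
557 → bucket 11
789 → bucket 9
971 → bucket 9 (collision)
922 → bucket 12
64 → bucket 12 (collision)
61 → bucket 9 (collision)
438 → bucket 9 (collision)
604 → bucket 6
Final buckets:
0: .
1: .
2: .
3: .
4: .
5: .
6: 604
7: .
8: .
9: 789 -> 971 -> 61 -> 438
10: 543
11: 557
12: 922 -> 64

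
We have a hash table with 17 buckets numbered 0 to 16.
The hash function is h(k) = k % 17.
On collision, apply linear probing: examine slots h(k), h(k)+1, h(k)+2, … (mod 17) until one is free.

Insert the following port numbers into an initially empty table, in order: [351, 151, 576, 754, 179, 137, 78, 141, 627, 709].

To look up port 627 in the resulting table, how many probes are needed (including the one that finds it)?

3

351: h=11 -> slot 11
151: h=15 -> slot 15
576: h=15, probe 15,16 -> slot 16
754: h=6 -> slot 6
179: h=9 -> slot 9
137: h=1 -> slot 1
78: h=10 -> slot 10
141: h=5 -> slot 5
627: h=15, probe 15,16,0 -> slot 0
709: h=12 -> slot 12
Table: [627, 137, _, _, _, 141, 754, _, _, 179, 78, 351, 709, _, _, 151, 576]
Lookup 627: h=15, probe 15,16,0 → found at 0.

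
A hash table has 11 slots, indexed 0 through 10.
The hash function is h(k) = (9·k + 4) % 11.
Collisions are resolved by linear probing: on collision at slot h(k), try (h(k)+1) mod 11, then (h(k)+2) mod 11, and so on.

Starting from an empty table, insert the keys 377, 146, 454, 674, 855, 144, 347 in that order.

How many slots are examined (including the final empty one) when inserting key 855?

377 hashes to 9; slot 9 is free → place at 9.
146 hashes to 9; 9 taken → place at 10.
454 hashes to 9; 9,10 taken → place at 0.
674 hashes to 9; 9,10,0 taken → place at 1.
855 hashes to 10; 10,0,1 taken → place at 2.
144 hashes to 2; 2 taken → place at 3.
347 hashes to 3; 3 taken → place at 4.
Table: [454, 674, 855, 144, 347, ., ., ., ., 377, 146]

4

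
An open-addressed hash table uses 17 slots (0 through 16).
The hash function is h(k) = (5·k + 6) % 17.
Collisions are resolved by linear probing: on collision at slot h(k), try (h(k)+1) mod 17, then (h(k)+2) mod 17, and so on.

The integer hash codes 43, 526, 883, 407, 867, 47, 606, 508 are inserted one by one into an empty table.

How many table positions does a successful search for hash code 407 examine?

3

Insert 43: h=0, slot 0 empty -> index 0.
Insert 526: h=1, slot 1 empty -> index 1.
Insert 883: h=1, slot 1 occupied -> index 2.
Insert 407: h=1, slots 1,2 occupied -> index 3.
Insert 867: h=6, slot 6 empty -> index 6.
Insert 47: h=3, slot 3 occupied -> index 4.
Insert 606: h=10, slot 10 empty -> index 10.
Insert 508: h=13, slot 13 empty -> index 13.
Table: [43, 526, 883, 407, 47, -, 867, -, -, -, 606, -, -, 508, -, -, -]
Lookup 407: h=1, probe 1,2,3 → found at 3.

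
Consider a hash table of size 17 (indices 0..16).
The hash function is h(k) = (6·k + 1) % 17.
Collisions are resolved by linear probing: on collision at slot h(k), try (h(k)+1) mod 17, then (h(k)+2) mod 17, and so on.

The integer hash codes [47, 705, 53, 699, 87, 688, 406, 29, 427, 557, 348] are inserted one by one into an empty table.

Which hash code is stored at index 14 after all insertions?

699

47: h=11 -> slot 11
705: h=15 -> slot 15
53: h=13 -> slot 13
699: h=13, probe 13,14 -> slot 14
87: h=13, probe 13,14,15,16 -> slot 16
688: h=15, probe 15,16,0 -> slot 0
406: h=6 -> slot 6
29: h=5 -> slot 5
427: h=13, probe 13,14,15,16,0,1 -> slot 1
557: h=11, probe 11,12 -> slot 12
348: h=15, probe 15,16,0,1,2 -> slot 2
Table: [688, 427, 348, ∅, ∅, 29, 406, ∅, ∅, ∅, ∅, 47, 557, 53, 699, 705, 87]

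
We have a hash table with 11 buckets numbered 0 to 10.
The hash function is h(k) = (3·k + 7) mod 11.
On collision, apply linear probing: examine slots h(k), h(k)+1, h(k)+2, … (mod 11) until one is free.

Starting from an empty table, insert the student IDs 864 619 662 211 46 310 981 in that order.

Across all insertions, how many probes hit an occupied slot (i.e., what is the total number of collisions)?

864: h=3 -> slot 3
619: h=5 -> slot 5
662: h=2 -> slot 2
211: h=2, probe 2,3,4 -> slot 4
46: h=2, probe 2,3,4,5,6 -> slot 6
310: h=2, probe 2,3,4,5,6,7 -> slot 7
981: h=2, probe 2,3,4,5,6,7,8 -> slot 8
Table: [., ., 662, 864, 211, 619, 46, 310, 981, ., .]

17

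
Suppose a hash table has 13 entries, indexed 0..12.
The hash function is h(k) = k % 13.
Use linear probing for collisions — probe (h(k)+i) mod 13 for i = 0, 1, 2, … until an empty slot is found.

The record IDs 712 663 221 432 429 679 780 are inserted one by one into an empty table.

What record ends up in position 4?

679

Insert 712: h=10, slot 10 empty → index 10.
Insert 663: h=0, slot 0 empty → index 0.
Insert 221: h=0, slot 0 occupied → index 1.
Insert 432: h=3, slot 3 empty → index 3.
Insert 429: h=0, slots 0,1 occupied → index 2.
Insert 679: h=3, slot 3 occupied → index 4.
Insert 780: h=0, slots 0,1,2,3,4 occupied → index 5.
Table: [663, 221, 429, 432, 679, 780, —, —, —, —, 712, —, —]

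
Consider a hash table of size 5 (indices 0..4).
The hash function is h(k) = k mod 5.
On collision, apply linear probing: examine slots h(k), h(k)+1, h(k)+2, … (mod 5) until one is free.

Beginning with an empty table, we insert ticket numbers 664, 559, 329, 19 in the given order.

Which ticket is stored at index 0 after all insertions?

559

664: h=4 → slot 4
559: h=4, probe 4,0 → slot 0
329: h=4, probe 4,0,1 → slot 1
19: h=4, probe 4,0,1,2 → slot 2
Table: [559, 329, 19, ., 664]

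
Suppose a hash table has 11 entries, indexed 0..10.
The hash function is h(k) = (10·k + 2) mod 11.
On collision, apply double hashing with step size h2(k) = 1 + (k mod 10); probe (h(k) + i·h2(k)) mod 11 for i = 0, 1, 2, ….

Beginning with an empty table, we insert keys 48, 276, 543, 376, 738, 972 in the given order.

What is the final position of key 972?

Insert 48: h=9, slot 9 empty → index 9.
Insert 276: h=1, slot 1 empty → index 1.
Insert 543: h=9, h2=4, slot 9 occupied → index 2.
Insert 376: h=0, slot 0 empty → index 0.
Insert 738: h=1, h2=9, slot 1 occupied → index 10.
Insert 972: h=9, h2=3, slots 9,1 occupied → index 4.
Table: [376, 276, 543, ., 972, ., ., ., ., 48, 738]

4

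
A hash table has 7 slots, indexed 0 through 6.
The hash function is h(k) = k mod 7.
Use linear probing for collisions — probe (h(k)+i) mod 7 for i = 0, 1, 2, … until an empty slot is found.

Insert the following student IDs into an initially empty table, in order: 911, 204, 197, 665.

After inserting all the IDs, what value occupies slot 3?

Insert 911: h=1, slot 1 empty => index 1.
Insert 204: h=1, slot 1 occupied => index 2.
Insert 197: h=1, slots 1,2 occupied => index 3.
Insert 665: h=0, slot 0 empty => index 0.
Table: [665, 911, 204, 197, _, _, _]

197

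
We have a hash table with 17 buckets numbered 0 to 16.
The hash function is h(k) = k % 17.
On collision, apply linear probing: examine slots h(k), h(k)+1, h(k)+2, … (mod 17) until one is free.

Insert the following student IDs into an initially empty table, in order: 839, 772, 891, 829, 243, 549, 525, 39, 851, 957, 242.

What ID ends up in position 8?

839: h=6 => slot 6
772: h=7 => slot 7
891: h=7, probe 7,8 => slot 8
829: h=13 => slot 13
243: h=5 => slot 5
549: h=5, probe 5,6,7,8,9 => slot 9
525: h=15 => slot 15
39: h=5, probe 5,6,7,8,9,10 => slot 10
851: h=1 => slot 1
957: h=5, probe 5,6,7,8,9,10,11 => slot 11
242: h=4 => slot 4
Table: [∅, 851, ∅, ∅, 242, 243, 839, 772, 891, 549, 39, 957, ∅, 829, ∅, 525, ∅]

891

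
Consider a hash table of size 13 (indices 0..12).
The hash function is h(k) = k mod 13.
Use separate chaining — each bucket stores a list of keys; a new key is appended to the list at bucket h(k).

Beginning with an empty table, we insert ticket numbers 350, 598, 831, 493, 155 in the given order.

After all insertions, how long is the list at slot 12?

4

Insert 350: h=12, bucket 12 empty -> new chain.
Insert 598: h=0, bucket 0 empty -> new chain.
Insert 831: h=12, bucket 12 nonempty -> append to chain.
Insert 493: h=12, bucket 12 nonempty -> append to chain.
Insert 155: h=12, bucket 12 nonempty -> append to chain.
Final buckets:
0: 598
1: _
2: _
3: _
4: _
5: _
6: _
7: _
8: _
9: _
10: _
11: _
12: 350 -> 831 -> 493 -> 155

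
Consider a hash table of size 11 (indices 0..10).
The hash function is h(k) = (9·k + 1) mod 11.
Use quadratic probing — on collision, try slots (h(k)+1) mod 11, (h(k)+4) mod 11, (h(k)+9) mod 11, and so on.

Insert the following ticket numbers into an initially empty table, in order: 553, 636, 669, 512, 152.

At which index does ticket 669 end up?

Insert 553: h=6, slot 6 empty -> index 6.
Insert 636: h=5, slot 5 empty -> index 5.
Insert 669: h=5, slots 5,6 occupied -> index 9.
Insert 512: h=0, slot 0 empty -> index 0.
Insert 152: h=5, slots 5,6,9 occupied -> index 3.
Table: [512, _, _, 152, _, 636, 553, _, _, 669, _]

9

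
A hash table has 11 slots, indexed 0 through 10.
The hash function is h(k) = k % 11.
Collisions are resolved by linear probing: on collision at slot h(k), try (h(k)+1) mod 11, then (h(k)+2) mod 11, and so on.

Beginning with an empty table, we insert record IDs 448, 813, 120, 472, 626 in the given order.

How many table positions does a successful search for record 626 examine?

4

448 hashes to 8; slot 8 is free -> place at 8.
813 hashes to 10; slot 10 is free -> place at 10.
120 hashes to 10; 10 taken -> place at 0.
472 hashes to 10; 10,0 taken -> place at 1.
626 hashes to 10; 10,0,1 taken -> place at 2.
Table: [120, 472, 626, ., ., ., ., ., 448, ., 813]
Lookup 626: h=10, probe 10,0,1,2 → found at 2.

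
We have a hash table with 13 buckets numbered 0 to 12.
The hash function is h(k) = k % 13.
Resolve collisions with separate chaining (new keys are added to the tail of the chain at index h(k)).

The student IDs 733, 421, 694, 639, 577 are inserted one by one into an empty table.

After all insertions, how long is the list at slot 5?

733 → bucket 5
421 → bucket 5 (collision)
694 → bucket 5 (collision)
639 → bucket 2
577 → bucket 5 (collision)
Final buckets:
0: ∅
1: ∅
2: 639
3: ∅
4: ∅
5: 733 -> 421 -> 694 -> 577
6: ∅
7: ∅
8: ∅
9: ∅
10: ∅
11: ∅
12: ∅

4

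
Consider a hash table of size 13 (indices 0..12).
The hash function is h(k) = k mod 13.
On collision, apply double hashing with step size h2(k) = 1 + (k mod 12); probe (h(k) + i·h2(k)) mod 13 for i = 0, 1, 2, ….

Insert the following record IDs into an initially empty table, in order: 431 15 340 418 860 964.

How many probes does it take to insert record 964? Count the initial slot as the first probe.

431 hashes to 2; slot 2 is free => place at 2.
15 hashes to 2, h2=4; 2 taken => place at 6.
340 hashes to 2, h2=5; 2 taken => place at 7.
418 hashes to 2, h2=11; 2 taken => place at 0.
860 hashes to 2, h2=9; 2 taken => place at 11.
964 hashes to 2, h2=5; 2,7 taken => place at 12.
Table: [418, ., 431, ., ., ., 15, 340, ., ., ., 860, 964]

3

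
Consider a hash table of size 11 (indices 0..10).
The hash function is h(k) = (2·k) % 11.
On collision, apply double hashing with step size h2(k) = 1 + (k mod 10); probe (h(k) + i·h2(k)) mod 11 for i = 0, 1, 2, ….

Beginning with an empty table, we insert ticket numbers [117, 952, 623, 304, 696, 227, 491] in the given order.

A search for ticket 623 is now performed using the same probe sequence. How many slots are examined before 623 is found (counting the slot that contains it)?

2

117: h=3 => slot 3
952: h=1 => slot 1
623: h=3, h2=4, probe 3,7 => slot 7
304: h=3, h2=5, probe 3,8 => slot 8
696: h=6 => slot 6
227: h=3, h2=8, probe 3,0 => slot 0
491: h=3, h2=2, probe 3,5 => slot 5
Table: [227, 952, _, 117, _, 491, 696, 623, 304, _, _]
Lookup 623: h=3, h2=4, probe 3,7 → found at 7.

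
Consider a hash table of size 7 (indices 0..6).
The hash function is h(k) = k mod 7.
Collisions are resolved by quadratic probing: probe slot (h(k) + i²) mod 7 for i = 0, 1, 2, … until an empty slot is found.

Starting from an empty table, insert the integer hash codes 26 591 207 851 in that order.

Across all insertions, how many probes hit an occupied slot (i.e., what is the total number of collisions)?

2

Insert 26: h=5, slot 5 empty → index 5.
Insert 591: h=3, slot 3 empty → index 3.
Insert 207: h=4, slot 4 empty → index 4.
Insert 851: h=4, slots 4,5 occupied → index 1.
Table: [_, 851, _, 591, 207, 26, _]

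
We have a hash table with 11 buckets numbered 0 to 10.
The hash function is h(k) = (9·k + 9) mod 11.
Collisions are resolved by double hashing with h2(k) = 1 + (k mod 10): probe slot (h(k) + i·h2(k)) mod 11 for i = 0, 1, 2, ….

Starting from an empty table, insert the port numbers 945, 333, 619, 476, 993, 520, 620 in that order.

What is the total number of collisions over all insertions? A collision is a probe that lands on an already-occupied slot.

Insert 945: h=0, slot 0 empty → index 0.
Insert 333: h=3, slot 3 empty → index 3.
Insert 619: h=3, h2=10, slot 3 occupied → index 2.
Insert 476: h=3, h2=7, slot 3 occupied → index 10.
Insert 993: h=3, h2=4, slot 3 occupied → index 7.
Insert 520: h=3, h2=1, slot 3 occupied → index 4.
Insert 620: h=1, slot 1 empty → index 1.
Table: [945, 620, 619, 333, 520, ., ., 993, ., ., 476]

4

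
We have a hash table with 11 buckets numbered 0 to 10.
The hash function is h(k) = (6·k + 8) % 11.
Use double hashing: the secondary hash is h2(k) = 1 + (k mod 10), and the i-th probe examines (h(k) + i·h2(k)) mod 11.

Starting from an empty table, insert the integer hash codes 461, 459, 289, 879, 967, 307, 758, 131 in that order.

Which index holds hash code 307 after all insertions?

7

461 hashes to 2; slot 2 is free -> place at 2.
459 hashes to 1; slot 1 is free -> place at 1.
289 hashes to 4; slot 4 is free -> place at 4.
879 hashes to 2, h2=10; 2,1 taken -> place at 0.
967 hashes to 2, h2=8; 2 taken -> place at 10.
307 hashes to 2, h2=8; 2,10 taken -> place at 7.
758 hashes to 2, h2=9; 2,0 taken -> place at 9.
131 hashes to 2, h2=2; 2,4 taken -> place at 6.
Table: [879, 459, 461, -, 289, -, 131, 307, -, 758, 967]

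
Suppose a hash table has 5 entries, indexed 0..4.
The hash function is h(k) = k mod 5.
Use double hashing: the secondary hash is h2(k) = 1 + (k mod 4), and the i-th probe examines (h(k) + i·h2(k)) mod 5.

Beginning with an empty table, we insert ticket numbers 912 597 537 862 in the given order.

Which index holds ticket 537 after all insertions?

1

912: h=2 → slot 2
597: h=2, h2=2, probe 2,4 → slot 4
537: h=2, h2=2, probe 2,4,1 → slot 1
862: h=2, h2=3, probe 2,0 → slot 0
Table: [862, 537, 912, -, 597]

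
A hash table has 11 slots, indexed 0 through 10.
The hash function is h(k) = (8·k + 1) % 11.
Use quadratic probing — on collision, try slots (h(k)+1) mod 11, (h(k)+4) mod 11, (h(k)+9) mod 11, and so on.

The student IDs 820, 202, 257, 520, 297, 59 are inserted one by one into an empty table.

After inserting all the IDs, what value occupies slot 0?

820: h=5 -> slot 5
202: h=0 -> slot 0
257: h=0, probe 0,1 -> slot 1
520: h=3 -> slot 3
297: h=1, probe 1,2 -> slot 2
59: h=0, probe 0,1,4 -> slot 4
Table: [202, 257, 297, 520, 59, 820, —, —, —, —, —]

202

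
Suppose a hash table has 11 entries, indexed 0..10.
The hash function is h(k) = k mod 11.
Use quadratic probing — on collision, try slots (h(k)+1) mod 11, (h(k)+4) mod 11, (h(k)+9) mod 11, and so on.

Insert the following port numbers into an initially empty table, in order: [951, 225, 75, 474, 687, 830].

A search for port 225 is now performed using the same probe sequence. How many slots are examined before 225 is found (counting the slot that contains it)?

Insert 951: h=5, slot 5 empty -> index 5.
Insert 225: h=5, slot 5 occupied -> index 6.
Insert 75: h=9, slot 9 empty -> index 9.
Insert 474: h=1, slot 1 empty -> index 1.
Insert 687: h=5, slots 5,6,9 occupied -> index 3.
Insert 830: h=5, slots 5,6,9,3 occupied -> index 10.
Table: [., 474, ., 687, ., 951, 225, ., ., 75, 830]
Lookup 225: h=5, probe 5,6 → found at 6.

2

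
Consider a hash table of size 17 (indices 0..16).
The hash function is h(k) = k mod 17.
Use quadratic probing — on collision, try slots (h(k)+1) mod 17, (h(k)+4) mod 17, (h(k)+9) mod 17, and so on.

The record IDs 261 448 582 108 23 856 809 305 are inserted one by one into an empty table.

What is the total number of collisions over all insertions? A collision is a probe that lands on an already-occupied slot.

261: h=6 → slot 6
448: h=6, probe 6,7 → slot 7
582: h=4 → slot 4
108: h=6, probe 6,7,10 → slot 10
23: h=6, probe 6,7,10,15 → slot 15
856: h=6, probe 6,7,10,15,5 → slot 5
809: h=10, probe 10,11 → slot 11
305: h=16 → slot 16
Table: [—, —, —, —, 582, 856, 261, 448, —, —, 108, 809, —, —, —, 23, 305]

11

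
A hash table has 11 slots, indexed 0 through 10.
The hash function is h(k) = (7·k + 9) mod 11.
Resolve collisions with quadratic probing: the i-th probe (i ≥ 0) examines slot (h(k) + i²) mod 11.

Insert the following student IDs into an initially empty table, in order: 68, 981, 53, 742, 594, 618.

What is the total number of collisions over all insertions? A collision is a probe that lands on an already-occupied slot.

3

Insert 68: h=1, slot 1 empty -> index 1.
Insert 981: h=1, slot 1 occupied -> index 2.
Insert 53: h=6, slot 6 empty -> index 6.
Insert 742: h=0, slot 0 empty -> index 0.
Insert 594: h=9, slot 9 empty -> index 9.
Insert 618: h=1, slots 1,2 occupied -> index 5.
Table: [742, 68, 981, ., ., 618, 53, ., ., 594, .]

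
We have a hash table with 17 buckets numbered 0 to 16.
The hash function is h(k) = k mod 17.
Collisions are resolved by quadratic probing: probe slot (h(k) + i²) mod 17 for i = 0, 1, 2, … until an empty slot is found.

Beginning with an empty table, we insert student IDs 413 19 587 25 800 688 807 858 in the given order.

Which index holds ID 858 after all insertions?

7

413: h=5 → slot 5
19: h=2 → slot 2
587: h=9 → slot 9
25: h=8 → slot 8
800: h=1 → slot 1
688: h=8, probe 8,9,12 → slot 12
807: h=8, probe 8,9,12,0 → slot 0
858: h=8, probe 8,9,12,0,7 → slot 7
Table: [807, 800, 19, —, —, 413, —, 858, 25, 587, —, —, 688, —, —, —, —]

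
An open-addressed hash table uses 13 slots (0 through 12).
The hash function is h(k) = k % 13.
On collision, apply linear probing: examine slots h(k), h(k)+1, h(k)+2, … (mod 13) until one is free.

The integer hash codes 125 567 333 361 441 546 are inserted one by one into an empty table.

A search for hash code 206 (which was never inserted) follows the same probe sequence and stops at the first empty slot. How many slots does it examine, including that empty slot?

4

Insert 125: h=8, slot 8 empty → index 8.
Insert 567: h=8, slot 8 occupied → index 9.
Insert 333: h=8, slots 8,9 occupied → index 10.
Insert 361: h=10, slot 10 occupied → index 11.
Insert 441: h=12, slot 12 empty → index 12.
Insert 546: h=0, slot 0 empty → index 0.
Table: [546, ∅, ∅, ∅, ∅, ∅, ∅, ∅, 125, 567, 333, 361, 441]
Lookup 206: h=11, probe 11,12,0,1 → slot 1 empty, not found.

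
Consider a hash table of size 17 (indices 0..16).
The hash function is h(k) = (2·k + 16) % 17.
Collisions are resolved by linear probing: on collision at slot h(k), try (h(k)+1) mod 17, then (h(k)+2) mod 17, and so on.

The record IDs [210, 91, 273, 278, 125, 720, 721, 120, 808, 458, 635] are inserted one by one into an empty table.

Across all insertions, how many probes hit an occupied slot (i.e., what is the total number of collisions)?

30

Insert 210: h=11, slot 11 empty -> index 11.
Insert 91: h=11, slot 11 occupied -> index 12.
Insert 273: h=1, slot 1 empty -> index 1.
Insert 278: h=11, slots 11,12 occupied -> index 13.
Insert 125: h=11, slots 11,12,13 occupied -> index 14.
Insert 720: h=11, slots 11,12,13,14 occupied -> index 15.
Insert 721: h=13, slots 13,14,15 occupied -> index 16.
Insert 120: h=1, slot 1 occupied -> index 2.
Insert 808: h=0, slot 0 empty -> index 0.
Insert 458: h=14, slots 14,15,16,0,1,2 occupied -> index 3.
Insert 635: h=11, slots 11,12,13,14,15,16,0,1,2,3 occupied -> index 4.
Table: [808, 273, 120, 458, 635, -, -, -, -, -, -, 210, 91, 278, 125, 720, 721]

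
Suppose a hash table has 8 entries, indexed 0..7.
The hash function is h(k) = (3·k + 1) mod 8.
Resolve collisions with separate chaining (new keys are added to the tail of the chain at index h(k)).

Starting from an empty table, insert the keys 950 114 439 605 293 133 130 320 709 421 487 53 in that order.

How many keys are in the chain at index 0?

950 -> bucket 3
114 -> bucket 7
439 -> bucket 6
605 -> bucket 0
293 -> bucket 0 (collision)
133 -> bucket 0 (collision)
130 -> bucket 7 (collision)
320 -> bucket 1
709 -> bucket 0 (collision)
421 -> bucket 0 (collision)
487 -> bucket 6 (collision)
53 -> bucket 0 (collision)
Final buckets:
0: 605 -> 293 -> 133 -> 709 -> 421 -> 53
1: 320
2: -
3: 950
4: -
5: -
6: 439 -> 487
7: 114 -> 130

6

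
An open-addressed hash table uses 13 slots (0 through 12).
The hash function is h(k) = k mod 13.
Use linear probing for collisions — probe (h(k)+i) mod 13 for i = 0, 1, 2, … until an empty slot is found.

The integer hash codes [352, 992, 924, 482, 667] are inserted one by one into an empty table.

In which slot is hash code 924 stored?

Insert 352: h=1, slot 1 empty → index 1.
Insert 992: h=4, slot 4 empty → index 4.
Insert 924: h=1, slot 1 occupied → index 2.
Insert 482: h=1, slots 1,2 occupied → index 3.
Insert 667: h=4, slot 4 occupied → index 5.
Table: [∅, 352, 924, 482, 992, 667, ∅, ∅, ∅, ∅, ∅, ∅, ∅]

2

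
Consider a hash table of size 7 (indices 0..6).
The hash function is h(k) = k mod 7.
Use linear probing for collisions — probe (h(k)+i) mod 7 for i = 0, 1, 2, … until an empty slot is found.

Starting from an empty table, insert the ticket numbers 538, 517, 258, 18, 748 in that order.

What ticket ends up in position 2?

538: h=6 -> slot 6
517: h=6, probe 6,0 -> slot 0
258: h=6, probe 6,0,1 -> slot 1
18: h=4 -> slot 4
748: h=6, probe 6,0,1,2 -> slot 2
Table: [517, 258, 748, ∅, 18, ∅, 538]

748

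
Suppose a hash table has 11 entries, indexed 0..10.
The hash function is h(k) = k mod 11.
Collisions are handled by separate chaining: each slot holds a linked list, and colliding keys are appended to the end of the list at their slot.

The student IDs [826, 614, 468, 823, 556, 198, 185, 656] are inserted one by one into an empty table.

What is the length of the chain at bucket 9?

Insert 826: h=1, bucket 1 empty -> new chain.
Insert 614: h=9, bucket 9 empty -> new chain.
Insert 468: h=6, bucket 6 empty -> new chain.
Insert 823: h=9, bucket 9 nonempty -> append to chain.
Insert 556: h=6, bucket 6 nonempty -> append to chain.
Insert 198: h=0, bucket 0 empty -> new chain.
Insert 185: h=9, bucket 9 nonempty -> append to chain.
Insert 656: h=7, bucket 7 empty -> new chain.
Final buckets:
0: 198
1: 826
2: _
3: _
4: _
5: _
6: 468 -> 556
7: 656
8: _
9: 614 -> 823 -> 185
10: _

3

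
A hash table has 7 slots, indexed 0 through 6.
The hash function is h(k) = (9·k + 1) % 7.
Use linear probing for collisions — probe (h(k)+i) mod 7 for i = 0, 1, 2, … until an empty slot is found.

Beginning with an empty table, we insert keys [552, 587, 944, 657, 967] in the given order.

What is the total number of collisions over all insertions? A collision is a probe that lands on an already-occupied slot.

6

Insert 552: h=6, slot 6 empty -> index 6.
Insert 587: h=6, slot 6 occupied -> index 0.
Insert 944: h=6, slots 6,0 occupied -> index 1.
Insert 657: h=6, slots 6,0,1 occupied -> index 2.
Insert 967: h=3, slot 3 empty -> index 3.
Table: [587, 944, 657, 967, -, -, 552]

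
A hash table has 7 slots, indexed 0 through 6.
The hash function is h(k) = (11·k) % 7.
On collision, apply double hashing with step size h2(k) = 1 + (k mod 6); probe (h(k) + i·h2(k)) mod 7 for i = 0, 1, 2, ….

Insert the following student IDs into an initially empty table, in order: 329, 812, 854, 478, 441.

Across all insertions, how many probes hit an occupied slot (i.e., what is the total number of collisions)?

4

329: h=0 => slot 0
812: h=0, h2=3, probe 0,3 => slot 3
854: h=0, h2=3, probe 0,3,6 => slot 6
478: h=1 => slot 1
441: h=0, h2=4, probe 0,4 => slot 4
Table: [329, 478, -, 812, 441, -, 854]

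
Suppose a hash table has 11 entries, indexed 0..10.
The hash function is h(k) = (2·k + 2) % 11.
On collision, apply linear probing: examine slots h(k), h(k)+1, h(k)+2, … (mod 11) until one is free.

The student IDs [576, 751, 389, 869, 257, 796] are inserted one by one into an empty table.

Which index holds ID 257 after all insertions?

576 hashes to 10; slot 10 is free => place at 10.
751 hashes to 8; slot 8 is free => place at 8.
389 hashes to 10; 10 taken => place at 0.
869 hashes to 2; slot 2 is free => place at 2.
257 hashes to 10; 10,0 taken => place at 1.
796 hashes to 10; 10,0,1,2 taken => place at 3.
Table: [389, 257, 869, 796, -, -, -, -, 751, -, 576]

1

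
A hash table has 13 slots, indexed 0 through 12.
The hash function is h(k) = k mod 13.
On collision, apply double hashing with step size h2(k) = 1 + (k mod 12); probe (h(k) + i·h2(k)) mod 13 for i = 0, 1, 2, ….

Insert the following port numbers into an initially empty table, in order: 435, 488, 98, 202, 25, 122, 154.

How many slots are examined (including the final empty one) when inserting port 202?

435 hashes to 6; slot 6 is free → place at 6.
488 hashes to 7; slot 7 is free → place at 7.
98 hashes to 7, h2=3; 7 taken → place at 10.
202 hashes to 7, h2=11; 7 taken → place at 5.
25 hashes to 12; slot 12 is free → place at 12.
122 hashes to 5, h2=3; 5 taken → place at 8.
154 hashes to 11; slot 11 is free → place at 11.
Table: [_, _, _, _, _, 202, 435, 488, 122, _, 98, 154, 25]

2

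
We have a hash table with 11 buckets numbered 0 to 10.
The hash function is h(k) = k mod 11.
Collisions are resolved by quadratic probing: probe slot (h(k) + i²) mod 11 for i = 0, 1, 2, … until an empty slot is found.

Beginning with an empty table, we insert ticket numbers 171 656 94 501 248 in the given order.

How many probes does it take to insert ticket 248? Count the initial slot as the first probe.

5

Insert 171: h=6, slot 6 empty => index 6.
Insert 656: h=7, slot 7 empty => index 7.
Insert 94: h=6, slots 6,7 occupied => index 10.
Insert 501: h=6, slots 6,7,10 occupied => index 4.
Insert 248: h=6, slots 6,7,10,4 occupied => index 0.
Table: [248, -, -, -, 501, -, 171, 656, -, -, 94]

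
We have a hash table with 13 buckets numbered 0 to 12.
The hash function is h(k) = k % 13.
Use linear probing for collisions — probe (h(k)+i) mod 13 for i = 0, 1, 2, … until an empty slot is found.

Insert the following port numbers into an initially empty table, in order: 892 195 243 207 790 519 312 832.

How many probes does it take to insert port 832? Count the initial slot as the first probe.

4

892: h=8 => slot 8
195: h=0 => slot 0
243: h=9 => slot 9
207: h=12 => slot 12
790: h=10 => slot 10
519: h=12, probe 12,0,1 => slot 1
312: h=0, probe 0,1,2 => slot 2
832: h=0, probe 0,1,2,3 => slot 3
Table: [195, 519, 312, 832, _, _, _, _, 892, 243, 790, _, 207]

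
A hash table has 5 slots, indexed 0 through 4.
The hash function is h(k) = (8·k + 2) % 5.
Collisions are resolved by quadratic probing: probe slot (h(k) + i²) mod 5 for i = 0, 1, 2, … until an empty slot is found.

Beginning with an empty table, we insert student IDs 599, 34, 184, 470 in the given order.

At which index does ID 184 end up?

599 hashes to 4; slot 4 is free => place at 4.
34 hashes to 4; 4 taken => place at 0.
184 hashes to 4; 4,0 taken => place at 3.
470 hashes to 2; slot 2 is free => place at 2.
Table: [34, -, 470, 184, 599]

3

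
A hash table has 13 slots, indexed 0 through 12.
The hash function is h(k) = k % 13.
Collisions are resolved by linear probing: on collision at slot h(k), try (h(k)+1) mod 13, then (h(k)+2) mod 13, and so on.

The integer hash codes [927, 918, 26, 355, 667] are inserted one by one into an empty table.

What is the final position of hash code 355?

5

Insert 927: h=4, slot 4 empty => index 4.
Insert 918: h=8, slot 8 empty => index 8.
Insert 26: h=0, slot 0 empty => index 0.
Insert 355: h=4, slot 4 occupied => index 5.
Insert 667: h=4, slots 4,5 occupied => index 6.
Table: [26, -, -, -, 927, 355, 667, -, 918, -, -, -, -]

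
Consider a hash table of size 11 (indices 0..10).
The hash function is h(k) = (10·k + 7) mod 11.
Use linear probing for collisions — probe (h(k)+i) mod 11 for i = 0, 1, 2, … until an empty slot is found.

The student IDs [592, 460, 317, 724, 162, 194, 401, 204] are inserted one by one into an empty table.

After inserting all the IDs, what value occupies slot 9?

592

592 hashes to 9; slot 9 is free -> place at 9.
460 hashes to 9; 9 taken -> place at 10.
317 hashes to 9; 9,10 taken -> place at 0.
724 hashes to 9; 9,10,0 taken -> place at 1.
162 hashes to 10; 10,0,1 taken -> place at 2.
194 hashes to 0; 0,1,2 taken -> place at 3.
401 hashes to 2; 2,3 taken -> place at 4.
204 hashes to 1; 1,2,3,4 taken -> place at 5.
Table: [317, 724, 162, 194, 401, 204, ∅, ∅, ∅, 592, 460]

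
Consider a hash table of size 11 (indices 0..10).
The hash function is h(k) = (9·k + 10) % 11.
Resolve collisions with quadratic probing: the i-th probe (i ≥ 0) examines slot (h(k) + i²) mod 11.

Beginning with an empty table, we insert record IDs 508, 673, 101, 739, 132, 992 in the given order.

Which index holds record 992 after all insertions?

9

508: h=6 => slot 6
673: h=6, probe 6,7 => slot 7
101: h=6, probe 6,7,10 => slot 10
739: h=6, probe 6,7,10,4 => slot 4
132: h=10, probe 10,0 => slot 0
992: h=6, probe 6,7,10,4,0,9 => slot 9
Table: [132, -, -, -, 739, -, 508, 673, -, 992, 101]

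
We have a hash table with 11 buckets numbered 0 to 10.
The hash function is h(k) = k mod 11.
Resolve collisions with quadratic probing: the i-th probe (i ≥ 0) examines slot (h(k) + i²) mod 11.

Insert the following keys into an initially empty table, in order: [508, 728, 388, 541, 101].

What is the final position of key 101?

508 hashes to 2; slot 2 is free -> place at 2.
728 hashes to 2; 2 taken -> place at 3.
388 hashes to 3; 3 taken -> place at 4.
541 hashes to 2; 2,3 taken -> place at 6.
101 hashes to 2; 2,3,6 taken -> place at 0.
Table: [101, ∅, 508, 728, 388, ∅, 541, ∅, ∅, ∅, ∅]

0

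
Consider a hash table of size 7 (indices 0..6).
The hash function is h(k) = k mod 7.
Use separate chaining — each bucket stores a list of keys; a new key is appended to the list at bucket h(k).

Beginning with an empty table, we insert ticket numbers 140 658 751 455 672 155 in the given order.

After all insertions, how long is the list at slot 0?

140 -> bucket 0
658 -> bucket 0 (collision)
751 -> bucket 2
455 -> bucket 0 (collision)
672 -> bucket 0 (collision)
155 -> bucket 1
Final buckets:
0: 140 -> 658 -> 455 -> 672
1: 155
2: 751
3: ∅
4: ∅
5: ∅
6: ∅

4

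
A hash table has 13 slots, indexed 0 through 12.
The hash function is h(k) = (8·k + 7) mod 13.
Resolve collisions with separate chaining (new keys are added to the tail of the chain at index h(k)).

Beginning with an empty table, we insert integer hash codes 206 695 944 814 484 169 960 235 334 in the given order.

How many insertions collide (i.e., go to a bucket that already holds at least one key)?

Insert 206: h=4, bucket 4 empty → new chain.
Insert 695: h=3, bucket 3 empty → new chain.
Insert 944: h=6, bucket 6 empty → new chain.
Insert 814: h=6, bucket 6 nonempty → append to chain.
Insert 484: h=5, bucket 5 empty → new chain.
Insert 169: h=7, bucket 7 empty → new chain.
Insert 960: h=4, bucket 4 nonempty → append to chain.
Insert 235: h=2, bucket 2 empty → new chain.
Insert 334: h=1, bucket 1 empty → new chain.
Final buckets:
0: _
1: 334
2: 235
3: 695
4: 206 -> 960
5: 484
6: 944 -> 814
7: 169
8: _
9: _
10: _
11: _
12: _

2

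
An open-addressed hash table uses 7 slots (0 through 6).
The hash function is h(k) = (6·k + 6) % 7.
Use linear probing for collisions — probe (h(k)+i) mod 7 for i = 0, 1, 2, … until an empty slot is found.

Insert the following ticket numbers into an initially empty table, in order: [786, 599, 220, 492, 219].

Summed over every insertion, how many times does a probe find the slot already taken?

Insert 786: h=4, slot 4 empty -> index 4.
Insert 599: h=2, slot 2 empty -> index 2.
Insert 220: h=3, slot 3 empty -> index 3.
Insert 492: h=4, slot 4 occupied -> index 5.
Insert 219: h=4, slots 4,5 occupied -> index 6.
Table: [_, _, 599, 220, 786, 492, 219]

3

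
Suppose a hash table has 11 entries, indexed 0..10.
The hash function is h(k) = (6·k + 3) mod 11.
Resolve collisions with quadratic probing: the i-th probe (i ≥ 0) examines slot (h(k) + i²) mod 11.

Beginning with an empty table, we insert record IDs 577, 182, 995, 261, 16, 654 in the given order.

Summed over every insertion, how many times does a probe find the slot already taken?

6

Insert 577: h=0, slot 0 empty -> index 0.
Insert 182: h=6, slot 6 empty -> index 6.
Insert 995: h=0, slot 0 occupied -> index 1.
Insert 261: h=7, slot 7 empty -> index 7.
Insert 16: h=0, slots 0,1 occupied -> index 4.
Insert 654: h=0, slots 0,1,4 occupied -> index 9.
Table: [577, 995, ., ., 16, ., 182, 261, ., 654, .]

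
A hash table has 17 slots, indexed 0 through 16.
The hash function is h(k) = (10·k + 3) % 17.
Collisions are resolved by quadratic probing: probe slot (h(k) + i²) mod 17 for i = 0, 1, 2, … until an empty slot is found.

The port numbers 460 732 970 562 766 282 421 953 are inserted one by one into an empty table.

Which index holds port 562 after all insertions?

5

460 hashes to 13; slot 13 is free -> place at 13.
732 hashes to 13; 13 taken -> place at 14.
970 hashes to 13; 13,14 taken -> place at 0.
562 hashes to 13; 13,14,0 taken -> place at 5.
766 hashes to 13; 13,14,0,5 taken -> place at 12.
282 hashes to 1; slot 1 is free -> place at 1.
421 hashes to 14; 14 taken -> place at 15.
953 hashes to 13; 13,14,0,5,12 taken -> place at 4.
Table: [970, 282, ., ., 953, 562, ., ., ., ., ., ., 766, 460, 732, 421, .]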